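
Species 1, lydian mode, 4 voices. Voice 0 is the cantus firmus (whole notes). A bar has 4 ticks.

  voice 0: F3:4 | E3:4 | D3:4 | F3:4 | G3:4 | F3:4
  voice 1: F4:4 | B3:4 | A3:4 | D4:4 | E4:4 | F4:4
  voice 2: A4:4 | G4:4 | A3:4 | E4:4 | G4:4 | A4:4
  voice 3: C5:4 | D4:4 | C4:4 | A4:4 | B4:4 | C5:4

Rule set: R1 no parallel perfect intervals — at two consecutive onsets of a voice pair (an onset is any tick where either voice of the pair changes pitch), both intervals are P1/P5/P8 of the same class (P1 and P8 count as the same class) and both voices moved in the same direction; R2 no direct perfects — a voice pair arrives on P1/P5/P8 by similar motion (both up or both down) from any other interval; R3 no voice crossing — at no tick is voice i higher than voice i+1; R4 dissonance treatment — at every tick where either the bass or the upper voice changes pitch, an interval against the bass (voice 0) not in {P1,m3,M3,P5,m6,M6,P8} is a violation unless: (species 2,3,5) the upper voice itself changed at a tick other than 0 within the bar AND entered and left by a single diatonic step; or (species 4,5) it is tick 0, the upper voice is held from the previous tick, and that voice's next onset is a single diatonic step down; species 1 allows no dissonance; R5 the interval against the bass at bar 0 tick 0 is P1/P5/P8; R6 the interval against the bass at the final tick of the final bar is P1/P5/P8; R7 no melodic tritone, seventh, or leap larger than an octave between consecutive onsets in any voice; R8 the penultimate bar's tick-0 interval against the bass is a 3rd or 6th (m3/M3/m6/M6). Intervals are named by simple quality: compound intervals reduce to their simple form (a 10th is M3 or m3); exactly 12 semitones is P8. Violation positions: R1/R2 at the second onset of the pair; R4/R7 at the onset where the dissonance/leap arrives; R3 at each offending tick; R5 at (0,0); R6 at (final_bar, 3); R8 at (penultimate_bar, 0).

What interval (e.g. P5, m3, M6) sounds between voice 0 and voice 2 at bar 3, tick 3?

voice 0=F3 voice 2=E4 -> M7

M7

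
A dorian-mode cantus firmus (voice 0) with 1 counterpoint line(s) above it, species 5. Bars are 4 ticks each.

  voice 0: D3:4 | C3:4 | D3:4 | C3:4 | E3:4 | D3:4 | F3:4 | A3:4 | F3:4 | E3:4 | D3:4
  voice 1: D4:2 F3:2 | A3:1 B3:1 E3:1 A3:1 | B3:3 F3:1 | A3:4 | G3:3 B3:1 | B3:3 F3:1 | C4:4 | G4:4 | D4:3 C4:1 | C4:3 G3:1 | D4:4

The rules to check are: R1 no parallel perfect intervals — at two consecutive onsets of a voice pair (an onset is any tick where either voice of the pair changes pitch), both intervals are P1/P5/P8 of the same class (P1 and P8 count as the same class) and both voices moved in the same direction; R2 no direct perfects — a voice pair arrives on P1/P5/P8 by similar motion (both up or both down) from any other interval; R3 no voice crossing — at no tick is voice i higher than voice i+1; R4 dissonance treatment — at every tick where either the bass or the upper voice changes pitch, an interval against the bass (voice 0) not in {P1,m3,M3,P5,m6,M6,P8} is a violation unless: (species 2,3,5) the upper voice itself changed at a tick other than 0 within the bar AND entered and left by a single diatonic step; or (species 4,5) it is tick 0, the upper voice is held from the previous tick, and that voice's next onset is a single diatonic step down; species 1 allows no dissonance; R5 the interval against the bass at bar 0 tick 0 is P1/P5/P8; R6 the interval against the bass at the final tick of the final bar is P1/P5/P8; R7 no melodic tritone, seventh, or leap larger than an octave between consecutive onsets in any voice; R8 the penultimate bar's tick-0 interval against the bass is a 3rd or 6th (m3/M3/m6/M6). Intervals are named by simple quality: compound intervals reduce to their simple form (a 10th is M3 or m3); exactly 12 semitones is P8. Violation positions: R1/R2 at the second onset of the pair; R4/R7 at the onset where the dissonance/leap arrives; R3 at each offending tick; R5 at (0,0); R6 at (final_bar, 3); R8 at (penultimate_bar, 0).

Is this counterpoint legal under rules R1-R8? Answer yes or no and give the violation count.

No (5 violations)

bar 0: v0=D3 v1=D4 (P8)
bar 1: v0=C3 v1=A3 (M6)
bar 2: v0=D3 v1=B3 (M6)
bar 3: v0=C3 v1=A3 (M6)
bar 4: v0=E3 v1=G3 (m3)
bar 5: v0=D3 v1=B3 (M6)
bar 6: v0=F3 v1=C4 (P5)
bar 7: v0=A3 v1=G4 (m7)
bar 8: v0=F3 v1=D4 (M6)
bar 9: v0=E3 v1=C4 (m6)
bar 10: v0=D3 v1=D4 (P8)
  R4 @ bar1.1: C3/B3 M7 untreated
  R7 @ bar2.3: B3->F3 leap 6st
  R7 @ bar5.3: B3->F3 leap 6st
  R2 @ bar6.0: D3/F3 m3 -> F3/C4 P5 similar
  R4 @ bar7.0: A3/G4 m7 untreated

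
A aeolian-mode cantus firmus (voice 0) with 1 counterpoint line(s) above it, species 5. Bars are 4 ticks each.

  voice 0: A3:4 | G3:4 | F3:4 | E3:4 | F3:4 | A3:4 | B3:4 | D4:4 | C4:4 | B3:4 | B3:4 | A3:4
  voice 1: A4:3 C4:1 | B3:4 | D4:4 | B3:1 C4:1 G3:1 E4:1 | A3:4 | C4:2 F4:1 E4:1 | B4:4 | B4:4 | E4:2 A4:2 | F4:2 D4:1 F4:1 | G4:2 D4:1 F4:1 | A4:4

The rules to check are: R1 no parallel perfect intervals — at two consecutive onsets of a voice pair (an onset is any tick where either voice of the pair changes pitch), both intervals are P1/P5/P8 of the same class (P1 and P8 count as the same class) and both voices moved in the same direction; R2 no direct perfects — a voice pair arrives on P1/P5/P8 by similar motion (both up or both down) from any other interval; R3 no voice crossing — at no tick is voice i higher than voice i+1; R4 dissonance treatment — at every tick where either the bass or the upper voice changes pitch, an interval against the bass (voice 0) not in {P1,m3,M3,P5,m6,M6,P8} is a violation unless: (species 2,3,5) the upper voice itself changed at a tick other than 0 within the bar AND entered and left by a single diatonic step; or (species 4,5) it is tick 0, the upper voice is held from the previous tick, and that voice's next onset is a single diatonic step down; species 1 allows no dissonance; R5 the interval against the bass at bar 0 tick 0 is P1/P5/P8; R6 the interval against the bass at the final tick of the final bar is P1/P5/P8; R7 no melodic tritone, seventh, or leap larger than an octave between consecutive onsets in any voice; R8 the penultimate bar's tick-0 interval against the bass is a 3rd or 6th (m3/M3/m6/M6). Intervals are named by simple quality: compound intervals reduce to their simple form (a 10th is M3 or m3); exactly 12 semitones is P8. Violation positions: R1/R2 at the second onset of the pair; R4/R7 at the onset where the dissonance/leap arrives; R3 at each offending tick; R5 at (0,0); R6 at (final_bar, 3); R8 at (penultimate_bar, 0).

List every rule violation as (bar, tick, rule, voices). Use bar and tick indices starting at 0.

bar 0: v0=A3 v1=A4 downbeat P8
bar 1: v0=G3 v1=B3 downbeat M3
bar 2: v0=F3 v1=D4 downbeat M6
bar 3: v0=E3 v1=B3 downbeat P5
bar 4: v0=F3 v1=A3 downbeat M3
bar 5: v0=A3 v1=C4 downbeat m3
bar 6: v0=B3 v1=B4 downbeat P8
bar 7: v0=D4 v1=B4 downbeat M6
bar 8: v0=C4 v1=E4 downbeat M3
bar 9: v0=B3 v1=F4 downbeat TT
bar 10: v0=B3 v1=G4 downbeat m6
bar 11: v0=A3 v1=A4 downbeat P8
  -> R2 @ bar 3 tick 0 v(0, 1): F3/D4 M6 -> E3/B3 P5 similar
  -> R2 @ bar 6 tick 0 v(0, 1): A3/E4 P5 -> B3/B4 P8 similar
  -> R4 @ bar 9 tick 0 v(0, 1): B3/F4 TT untreated
  -> R4 @ bar 9 tick 3 v(0, 1): B3/F4 TT untreated
  -> R4 @ bar 10 tick 3 v(0, 1): B3/F4 TT untreated

(3, 0, R2, (0, 1))
(6, 0, R2, (0, 1))
(9, 0, R4, (0, 1))
(9, 3, R4, (0, 1))
(10, 3, R4, (0, 1))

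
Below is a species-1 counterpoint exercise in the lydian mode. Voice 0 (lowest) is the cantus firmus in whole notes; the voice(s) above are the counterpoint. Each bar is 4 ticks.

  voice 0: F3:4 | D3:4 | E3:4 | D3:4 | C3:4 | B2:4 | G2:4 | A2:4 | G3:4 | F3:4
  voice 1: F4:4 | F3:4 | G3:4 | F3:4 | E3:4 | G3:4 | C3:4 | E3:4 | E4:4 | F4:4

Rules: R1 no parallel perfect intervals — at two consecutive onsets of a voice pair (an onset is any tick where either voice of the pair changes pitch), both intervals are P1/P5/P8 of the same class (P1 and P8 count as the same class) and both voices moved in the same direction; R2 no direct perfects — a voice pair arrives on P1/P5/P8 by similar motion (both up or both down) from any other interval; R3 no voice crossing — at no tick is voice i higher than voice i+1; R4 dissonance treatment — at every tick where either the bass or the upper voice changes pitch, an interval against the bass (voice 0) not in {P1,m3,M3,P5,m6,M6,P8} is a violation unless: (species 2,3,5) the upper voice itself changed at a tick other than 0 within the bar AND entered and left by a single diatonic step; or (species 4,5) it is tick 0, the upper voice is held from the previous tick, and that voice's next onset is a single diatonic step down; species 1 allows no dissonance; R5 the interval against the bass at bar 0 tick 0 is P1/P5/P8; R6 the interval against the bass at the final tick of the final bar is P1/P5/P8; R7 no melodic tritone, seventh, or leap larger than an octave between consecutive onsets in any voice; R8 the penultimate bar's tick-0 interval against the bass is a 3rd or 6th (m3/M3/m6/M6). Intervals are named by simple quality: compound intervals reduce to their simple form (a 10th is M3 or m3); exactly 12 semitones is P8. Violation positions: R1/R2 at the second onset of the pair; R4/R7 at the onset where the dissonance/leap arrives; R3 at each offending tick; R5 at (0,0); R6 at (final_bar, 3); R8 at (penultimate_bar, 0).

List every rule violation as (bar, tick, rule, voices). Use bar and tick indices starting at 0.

(6, 0, R4, (0, 1))
(7, 0, R2, (0, 1))
(8, 0, R7, (0,))

bar 0: v0=F3 v1=F4 downbeat P8
bar 1: v0=D3 v1=F3 downbeat m3
bar 2: v0=E3 v1=G3 downbeat m3
bar 3: v0=D3 v1=F3 downbeat m3
bar 4: v0=C3 v1=E3 downbeat M3
bar 5: v0=B2 v1=G3 downbeat m6
bar 6: v0=G2 v1=C3 downbeat P4
bar 7: v0=A2 v1=E3 downbeat P5
bar 8: v0=G3 v1=E4 downbeat M6
bar 9: v0=F3 v1=F4 downbeat P8
  -> R4 @ bar 6 tick 0 v(0, 1): G2/C3 P4 untreated
  -> R2 @ bar 7 tick 0 v(0, 1): G2/C3 P4 -> A2/E3 P5 similar
  -> R7 @ bar 8 tick 0 v(0,): A2->G3 leap 10st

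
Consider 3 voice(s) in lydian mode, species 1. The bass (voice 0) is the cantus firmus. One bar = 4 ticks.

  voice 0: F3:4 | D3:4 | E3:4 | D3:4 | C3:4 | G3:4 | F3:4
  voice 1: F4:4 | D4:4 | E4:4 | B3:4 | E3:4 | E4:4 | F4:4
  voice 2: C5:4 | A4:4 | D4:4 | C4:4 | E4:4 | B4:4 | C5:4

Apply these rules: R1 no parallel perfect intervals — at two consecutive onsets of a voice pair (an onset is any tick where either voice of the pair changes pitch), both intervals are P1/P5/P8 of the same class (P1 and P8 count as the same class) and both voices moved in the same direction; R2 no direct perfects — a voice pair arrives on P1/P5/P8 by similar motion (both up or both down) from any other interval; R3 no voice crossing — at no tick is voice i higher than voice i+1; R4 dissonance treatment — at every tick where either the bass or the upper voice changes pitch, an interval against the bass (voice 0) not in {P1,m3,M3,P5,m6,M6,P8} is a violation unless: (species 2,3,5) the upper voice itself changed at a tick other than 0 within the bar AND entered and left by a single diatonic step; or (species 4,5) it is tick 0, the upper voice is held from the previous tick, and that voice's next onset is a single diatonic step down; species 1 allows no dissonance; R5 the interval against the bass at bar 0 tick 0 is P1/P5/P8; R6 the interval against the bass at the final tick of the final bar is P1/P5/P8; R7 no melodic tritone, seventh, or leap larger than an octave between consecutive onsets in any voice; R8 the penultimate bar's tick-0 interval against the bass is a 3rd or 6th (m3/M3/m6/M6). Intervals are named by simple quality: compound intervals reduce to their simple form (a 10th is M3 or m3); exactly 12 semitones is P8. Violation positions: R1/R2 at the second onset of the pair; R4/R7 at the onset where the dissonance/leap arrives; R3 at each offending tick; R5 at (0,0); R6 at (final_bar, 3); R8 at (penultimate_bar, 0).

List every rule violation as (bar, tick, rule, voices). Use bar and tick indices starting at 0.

bar 0: v0=F3 v1=F4 v2=C5 downbeat P5
bar 1: v0=D3 v1=D4 v2=A4 downbeat P5
bar 2: v0=E3 v1=E4 v2=D4 downbeat m7
bar 3: v0=D3 v1=B3 v2=C4 downbeat m7
bar 4: v0=C3 v1=E3 v2=E4 downbeat M3
bar 5: v0=G3 v1=E4 v2=B4 downbeat M3
bar 6: v0=F3 v1=F4 v2=C5 downbeat P5
  -> R1 @ bar 1 tick 0 v(0, 1): F3/F4 P8 -> D3/D4 P8 similar
  -> R1 @ bar 1 tick 0 v(0, 2): F3/C5 P5 -> D3/A4 P5 similar
  -> R1 @ bar 1 tick 0 v(1, 2): F4/C5 P5 -> D4/A4 P5 similar
  -> R1 @ bar 2 tick 0 v(0, 1): D3/D4 P8 -> E3/E4 P8 similar
  -> R3 @ bar 2 tick 0 v(1, 2): E4 above D4
  -> R4 @ bar 2 tick 0 v(0, 2): E3/D4 m7 untreated
  -> R3 @ bar 2 tick 1 v(1, 2): E4 above D4
  -> R3 @ bar 2 tick 2 v(1, 2): E4 above D4
  -> R3 @ bar 2 tick 3 v(1, 2): E4 above D4
  -> R4 @ bar 3 tick 0 v(0, 2): D3/C4 m7 untreated
  -> R2 @ bar 5 tick 0 v(1, 2): E3/E4 P8 -> E4/B4 P5 similar
  -> R1 @ bar 6 tick 0 v(1, 2): E4/B4 P5 -> F4/C5 P5 similar

(1, 0, R1, (0, 1))
(1, 0, R1, (0, 2))
(1, 0, R1, (1, 2))
(2, 0, R1, (0, 1))
(2, 0, R3, (1, 2))
(2, 0, R4, (0, 2))
(2, 1, R3, (1, 2))
(2, 2, R3, (1, 2))
(2, 3, R3, (1, 2))
(3, 0, R4, (0, 2))
(5, 0, R2, (1, 2))
(6, 0, R1, (1, 2))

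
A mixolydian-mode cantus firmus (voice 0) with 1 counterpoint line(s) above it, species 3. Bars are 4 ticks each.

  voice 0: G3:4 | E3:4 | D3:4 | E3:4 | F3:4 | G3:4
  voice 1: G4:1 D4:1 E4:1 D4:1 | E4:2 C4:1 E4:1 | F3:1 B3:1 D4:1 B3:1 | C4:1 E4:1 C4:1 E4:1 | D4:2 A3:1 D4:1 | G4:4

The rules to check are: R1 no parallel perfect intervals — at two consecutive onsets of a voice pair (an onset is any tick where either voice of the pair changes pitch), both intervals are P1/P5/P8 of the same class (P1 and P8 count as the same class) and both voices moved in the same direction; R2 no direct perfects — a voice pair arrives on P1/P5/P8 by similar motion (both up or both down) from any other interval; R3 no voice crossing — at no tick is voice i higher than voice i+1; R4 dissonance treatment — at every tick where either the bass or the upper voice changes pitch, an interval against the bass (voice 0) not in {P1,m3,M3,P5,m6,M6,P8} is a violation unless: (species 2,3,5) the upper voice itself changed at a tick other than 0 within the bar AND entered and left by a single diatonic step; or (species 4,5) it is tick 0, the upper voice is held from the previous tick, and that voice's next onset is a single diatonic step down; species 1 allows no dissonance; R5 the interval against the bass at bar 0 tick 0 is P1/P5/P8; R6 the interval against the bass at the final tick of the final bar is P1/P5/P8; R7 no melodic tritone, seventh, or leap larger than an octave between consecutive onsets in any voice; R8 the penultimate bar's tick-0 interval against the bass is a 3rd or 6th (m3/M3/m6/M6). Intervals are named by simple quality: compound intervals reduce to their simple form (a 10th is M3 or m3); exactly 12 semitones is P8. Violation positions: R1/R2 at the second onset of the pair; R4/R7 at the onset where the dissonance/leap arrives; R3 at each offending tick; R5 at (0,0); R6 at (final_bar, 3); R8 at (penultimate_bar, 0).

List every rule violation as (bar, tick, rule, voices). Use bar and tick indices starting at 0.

(2, 0, R7, (1,))
(2, 1, R7, (1,))
(5, 0, R2, (0, 1))

bar 0: v0=G3 v1=G4 downbeat P8
bar 1: v0=E3 v1=E4 downbeat P8
bar 2: v0=D3 v1=F3 downbeat m3
bar 3: v0=E3 v1=C4 downbeat m6
bar 4: v0=F3 v1=D4 downbeat M6
bar 5: v0=G3 v1=G4 downbeat P8
  -> R7 @ bar 2 tick 0 v(1,): E4->F3 leap 11st
  -> R7 @ bar 2 tick 1 v(1,): F3->B3 leap 6st
  -> R2 @ bar 5 tick 0 v(0, 1): F3/D4 M6 -> G3/G4 P8 similar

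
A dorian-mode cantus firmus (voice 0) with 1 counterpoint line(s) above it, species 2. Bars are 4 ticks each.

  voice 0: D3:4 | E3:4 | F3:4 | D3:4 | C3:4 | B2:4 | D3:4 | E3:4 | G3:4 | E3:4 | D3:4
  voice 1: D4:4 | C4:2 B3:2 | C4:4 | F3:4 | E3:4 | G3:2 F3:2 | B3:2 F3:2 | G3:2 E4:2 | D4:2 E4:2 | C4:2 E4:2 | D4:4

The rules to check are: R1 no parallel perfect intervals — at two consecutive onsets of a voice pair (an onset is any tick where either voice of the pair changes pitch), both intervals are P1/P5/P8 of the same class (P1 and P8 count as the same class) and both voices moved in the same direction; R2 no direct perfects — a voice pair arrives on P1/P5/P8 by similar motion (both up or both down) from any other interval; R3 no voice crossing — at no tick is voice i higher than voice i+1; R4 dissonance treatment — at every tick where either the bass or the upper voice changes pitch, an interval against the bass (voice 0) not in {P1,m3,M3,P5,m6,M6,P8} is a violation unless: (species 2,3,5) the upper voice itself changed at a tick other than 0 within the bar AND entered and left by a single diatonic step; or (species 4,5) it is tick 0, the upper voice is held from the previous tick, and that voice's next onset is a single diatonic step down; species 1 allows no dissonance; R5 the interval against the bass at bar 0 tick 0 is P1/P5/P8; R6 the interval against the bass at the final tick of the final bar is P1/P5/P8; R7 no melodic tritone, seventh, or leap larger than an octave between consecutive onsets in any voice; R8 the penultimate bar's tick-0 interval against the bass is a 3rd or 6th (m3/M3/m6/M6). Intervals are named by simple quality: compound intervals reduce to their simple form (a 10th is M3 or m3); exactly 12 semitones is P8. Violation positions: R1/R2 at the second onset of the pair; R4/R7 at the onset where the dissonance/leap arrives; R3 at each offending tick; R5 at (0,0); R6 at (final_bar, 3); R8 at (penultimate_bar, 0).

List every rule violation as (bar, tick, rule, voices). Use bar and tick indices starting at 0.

bar 0: v0=D3 v1=D4 downbeat P8
bar 1: v0=E3 v1=C4 downbeat m6
bar 2: v0=F3 v1=C4 downbeat P5
bar 3: v0=D3 v1=F3 downbeat m3
bar 4: v0=C3 v1=E3 downbeat M3
bar 5: v0=B2 v1=G3 downbeat m6
bar 6: v0=D3 v1=B3 downbeat M6
bar 7: v0=E3 v1=G3 downbeat m3
bar 8: v0=G3 v1=D4 downbeat P5
bar 9: v0=E3 v1=C4 downbeat m6
bar 10: v0=D3 v1=D4 downbeat P8
  -> R1 @ bar 2 tick 0 v(0, 1): E3/B3 P5 -> F3/C4 P5 similar
  -> R4 @ bar 5 tick 2 v(0, 1): B2/F3 TT untreated
  -> R7 @ bar 6 tick 0 v(1,): F3->B3 leap 6st
  -> R7 @ bar 6 tick 2 v(1,): B3->F3 leap 6st
  -> R1 @ bar 10 tick 0 v(0, 1): E3/E4 P8 -> D3/D4 P8 similar

(2, 0, R1, (0, 1))
(5, 2, R4, (0, 1))
(6, 0, R7, (1,))
(6, 2, R7, (1,))
(10, 0, R1, (0, 1))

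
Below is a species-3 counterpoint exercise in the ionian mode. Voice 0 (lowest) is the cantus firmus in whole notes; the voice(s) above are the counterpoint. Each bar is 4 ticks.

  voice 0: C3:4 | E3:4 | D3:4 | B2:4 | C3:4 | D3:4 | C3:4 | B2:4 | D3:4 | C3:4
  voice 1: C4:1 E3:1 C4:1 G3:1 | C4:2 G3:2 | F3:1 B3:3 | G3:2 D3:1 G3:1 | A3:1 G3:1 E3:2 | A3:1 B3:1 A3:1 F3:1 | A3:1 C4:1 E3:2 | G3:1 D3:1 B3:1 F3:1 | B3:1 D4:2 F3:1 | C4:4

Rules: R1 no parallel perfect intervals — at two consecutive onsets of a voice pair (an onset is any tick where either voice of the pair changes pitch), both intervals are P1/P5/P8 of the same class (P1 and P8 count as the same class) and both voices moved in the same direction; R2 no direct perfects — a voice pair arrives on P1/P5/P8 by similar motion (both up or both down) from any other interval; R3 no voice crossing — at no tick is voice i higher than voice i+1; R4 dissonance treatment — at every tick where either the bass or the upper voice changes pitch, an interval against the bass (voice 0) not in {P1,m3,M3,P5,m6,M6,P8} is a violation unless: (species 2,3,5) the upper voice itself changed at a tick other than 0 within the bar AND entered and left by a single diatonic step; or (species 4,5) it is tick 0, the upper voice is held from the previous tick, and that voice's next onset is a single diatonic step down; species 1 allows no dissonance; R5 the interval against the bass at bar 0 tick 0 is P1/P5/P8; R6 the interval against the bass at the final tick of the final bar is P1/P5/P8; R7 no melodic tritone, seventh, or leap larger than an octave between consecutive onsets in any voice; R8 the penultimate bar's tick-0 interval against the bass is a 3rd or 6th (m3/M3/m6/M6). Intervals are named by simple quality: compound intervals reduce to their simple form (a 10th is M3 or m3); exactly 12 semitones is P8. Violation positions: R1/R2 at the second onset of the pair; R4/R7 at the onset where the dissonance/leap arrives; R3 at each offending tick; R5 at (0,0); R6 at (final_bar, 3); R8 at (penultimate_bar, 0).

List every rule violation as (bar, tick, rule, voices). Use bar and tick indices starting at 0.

(2, 1, R7, (1,))
(5, 0, R2, (0, 1))
(7, 3, R4, (0, 1))
(7, 3, R7, (1,))
(8, 0, R7, (1,))

bar 0: v0=C3 v1=C4 downbeat P8
bar 1: v0=E3 v1=C4 downbeat m6
bar 2: v0=D3 v1=F3 downbeat m3
bar 3: v0=B2 v1=G3 downbeat m6
bar 4: v0=C3 v1=A3 downbeat M6
bar 5: v0=D3 v1=A3 downbeat P5
bar 6: v0=C3 v1=A3 downbeat M6
bar 7: v0=B2 v1=G3 downbeat m6
bar 8: v0=D3 v1=B3 downbeat M6
bar 9: v0=C3 v1=C4 downbeat P8
  -> R7 @ bar 2 tick 1 v(1,): F3->B3 leap 6st
  -> R2 @ bar 5 tick 0 v(0, 1): C3/E3 M3 -> D3/A3 P5 similar
  -> R4 @ bar 7 tick 3 v(0, 1): B2/F3 TT untreated
  -> R7 @ bar 7 tick 3 v(1,): B3->F3 leap 6st
  -> R7 @ bar 8 tick 0 v(1,): F3->B3 leap 6st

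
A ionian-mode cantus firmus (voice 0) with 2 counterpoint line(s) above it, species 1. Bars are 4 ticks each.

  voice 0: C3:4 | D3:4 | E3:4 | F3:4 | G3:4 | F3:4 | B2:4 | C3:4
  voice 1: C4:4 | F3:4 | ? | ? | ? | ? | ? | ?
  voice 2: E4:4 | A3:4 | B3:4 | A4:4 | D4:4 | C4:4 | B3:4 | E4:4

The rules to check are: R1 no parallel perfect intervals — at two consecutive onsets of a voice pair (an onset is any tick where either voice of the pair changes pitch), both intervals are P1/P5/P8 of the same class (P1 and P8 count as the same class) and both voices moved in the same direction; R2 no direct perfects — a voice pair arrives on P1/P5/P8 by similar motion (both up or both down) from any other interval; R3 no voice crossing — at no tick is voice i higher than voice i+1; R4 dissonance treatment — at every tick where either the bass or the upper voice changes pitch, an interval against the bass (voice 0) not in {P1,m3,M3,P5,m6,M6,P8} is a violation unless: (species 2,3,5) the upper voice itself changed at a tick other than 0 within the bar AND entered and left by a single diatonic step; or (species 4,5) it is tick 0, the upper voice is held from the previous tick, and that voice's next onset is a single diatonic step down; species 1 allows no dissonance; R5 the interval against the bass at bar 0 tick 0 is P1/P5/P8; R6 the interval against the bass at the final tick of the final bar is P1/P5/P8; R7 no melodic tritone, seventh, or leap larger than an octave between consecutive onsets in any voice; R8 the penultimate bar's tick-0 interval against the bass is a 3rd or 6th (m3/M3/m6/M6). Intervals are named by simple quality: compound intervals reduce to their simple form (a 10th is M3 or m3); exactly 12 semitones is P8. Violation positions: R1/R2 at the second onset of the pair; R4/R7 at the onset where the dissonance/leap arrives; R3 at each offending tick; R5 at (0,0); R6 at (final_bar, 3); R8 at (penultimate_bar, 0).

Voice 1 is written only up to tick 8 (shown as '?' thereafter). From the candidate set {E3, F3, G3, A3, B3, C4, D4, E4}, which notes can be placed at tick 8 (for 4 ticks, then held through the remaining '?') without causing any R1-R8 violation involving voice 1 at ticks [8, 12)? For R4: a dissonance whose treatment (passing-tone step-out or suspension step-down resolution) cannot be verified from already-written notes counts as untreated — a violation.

{E3, G3}

E3: legal
F3: violates R4
G3: legal
A3: violates R4
B3: violates R2,R7
C4: violates R3
D4: violates R3,R4
E4: violates R2,R3,R7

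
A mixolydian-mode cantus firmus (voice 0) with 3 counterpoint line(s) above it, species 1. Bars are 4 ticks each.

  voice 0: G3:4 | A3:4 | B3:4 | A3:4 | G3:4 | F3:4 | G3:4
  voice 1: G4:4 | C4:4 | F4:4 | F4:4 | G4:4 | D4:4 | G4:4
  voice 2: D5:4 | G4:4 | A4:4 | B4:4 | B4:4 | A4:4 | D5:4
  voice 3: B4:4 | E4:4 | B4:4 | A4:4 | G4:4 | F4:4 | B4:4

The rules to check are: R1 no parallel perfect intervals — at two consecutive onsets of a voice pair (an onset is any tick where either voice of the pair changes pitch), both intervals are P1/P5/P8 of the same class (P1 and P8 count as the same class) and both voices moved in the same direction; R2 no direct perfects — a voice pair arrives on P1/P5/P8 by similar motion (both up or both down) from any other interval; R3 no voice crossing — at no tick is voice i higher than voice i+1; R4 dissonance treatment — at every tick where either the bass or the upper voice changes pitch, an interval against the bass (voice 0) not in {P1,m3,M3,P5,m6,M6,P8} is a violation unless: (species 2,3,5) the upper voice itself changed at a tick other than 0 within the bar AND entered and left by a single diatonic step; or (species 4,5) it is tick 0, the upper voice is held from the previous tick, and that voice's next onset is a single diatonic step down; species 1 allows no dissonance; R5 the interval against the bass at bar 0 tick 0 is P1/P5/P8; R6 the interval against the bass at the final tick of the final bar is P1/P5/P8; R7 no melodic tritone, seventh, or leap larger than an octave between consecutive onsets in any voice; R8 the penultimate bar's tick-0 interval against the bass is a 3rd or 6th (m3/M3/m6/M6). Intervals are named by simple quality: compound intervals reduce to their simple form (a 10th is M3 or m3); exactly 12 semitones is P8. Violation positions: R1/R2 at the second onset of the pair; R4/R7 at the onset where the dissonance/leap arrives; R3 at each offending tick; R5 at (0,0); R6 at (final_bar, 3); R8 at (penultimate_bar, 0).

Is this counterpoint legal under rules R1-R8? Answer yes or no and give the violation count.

bar 0: v0=G3 v1=G4 v2=D5 v3=B4 (M3)
bar 1: v0=A3 v1=C4 v2=G4 v3=E4 (P5)
bar 2: v0=B3 v1=F4 v2=A4 v3=B4 (P8)
bar 3: v0=A3 v1=F4 v2=B4 v3=A4 (P8)
bar 4: v0=G3 v1=G4 v2=B4 v3=G4 (P8)
bar 5: v0=F3 v1=D4 v2=A4 v3=F4 (P8)
bar 6: v0=G3 v1=G4 v2=D5 v3=B4 (M3)
  R3 @ bar0.0: D5 above B4
  R5 @ bar0.0: opens on M3
  R3 @ bar0.1: D5 above B4
  R3 @ bar0.2: D5 above B4
  R3 @ bar0.3: D5 above B4
  R1 @ bar1.0: G4/D5 P5 -> C4/G4 P5 similar
  R3 @ bar1.0: G4 above E4
  R4 @ bar1.0: A3/G4 m7 untreated
  R3 @ bar1.1: G4 above E4
  R3 @ bar1.2: G4 above E4
  R3 @ bar1.3: G4 above E4
  R2 @ bar2.0: A3/E4 P5 -> B3/B4 P8 similar
  R4 @ bar2.0: B3/F4 TT untreated
  R4 @ bar2.0: B3/A4 m7 untreated
  R1 @ bar3.0: B3/B4 P8 -> A3/A4 P8 similar
  R3 @ bar3.0: B4 above A4
  R4 @ bar3.0: A3/B4 M2 untreated
  R3 @ bar3.1: B4 above A4
  R3 @ bar3.2: B4 above A4
  R3 @ bar3.3: B4 above A4
  R1 @ bar4.0: A3/A4 P8 -> G3/G4 P8 similar
  R3 @ bar4.0: B4 above G4
  R3 @ bar4.1: B4 above G4
  R3 @ bar4.2: B4 above G4
  R3 @ bar4.3: B4 above G4
  R1 @ bar5.0: G3/G4 P8 -> F3/F4 P8 similar
  R2 @ bar5.0: G4/B4 M3 -> D4/A4 P5 similar
  R3 @ bar5.0: A4 above F4
  R8 @ bar5.0: penult P8 not 3rd/6th
  R3 @ bar5.1: A4 above F4
  R3 @ bar5.2: A4 above F4
  R3 @ bar5.3: A4 above F4
  R1 @ bar6.0: D4/A4 P5 -> G4/D5 P5 similar
  R2 @ bar6.0: F3/D4 M6 -> G3/G4 P8 similar
  R2 @ bar6.0: F3/A4 M3 -> G3/D5 P5 similar
  R3 @ bar6.0: D5 above B4
  R7 @ bar6.0: F4->B4 leap 6st
  R3 @ bar6.1: D5 above B4
  R3 @ bar6.2: D5 above B4
  R3 @ bar6.3: D5 above B4
  R6 @ bar6.3: closes on M3

No (41 violations)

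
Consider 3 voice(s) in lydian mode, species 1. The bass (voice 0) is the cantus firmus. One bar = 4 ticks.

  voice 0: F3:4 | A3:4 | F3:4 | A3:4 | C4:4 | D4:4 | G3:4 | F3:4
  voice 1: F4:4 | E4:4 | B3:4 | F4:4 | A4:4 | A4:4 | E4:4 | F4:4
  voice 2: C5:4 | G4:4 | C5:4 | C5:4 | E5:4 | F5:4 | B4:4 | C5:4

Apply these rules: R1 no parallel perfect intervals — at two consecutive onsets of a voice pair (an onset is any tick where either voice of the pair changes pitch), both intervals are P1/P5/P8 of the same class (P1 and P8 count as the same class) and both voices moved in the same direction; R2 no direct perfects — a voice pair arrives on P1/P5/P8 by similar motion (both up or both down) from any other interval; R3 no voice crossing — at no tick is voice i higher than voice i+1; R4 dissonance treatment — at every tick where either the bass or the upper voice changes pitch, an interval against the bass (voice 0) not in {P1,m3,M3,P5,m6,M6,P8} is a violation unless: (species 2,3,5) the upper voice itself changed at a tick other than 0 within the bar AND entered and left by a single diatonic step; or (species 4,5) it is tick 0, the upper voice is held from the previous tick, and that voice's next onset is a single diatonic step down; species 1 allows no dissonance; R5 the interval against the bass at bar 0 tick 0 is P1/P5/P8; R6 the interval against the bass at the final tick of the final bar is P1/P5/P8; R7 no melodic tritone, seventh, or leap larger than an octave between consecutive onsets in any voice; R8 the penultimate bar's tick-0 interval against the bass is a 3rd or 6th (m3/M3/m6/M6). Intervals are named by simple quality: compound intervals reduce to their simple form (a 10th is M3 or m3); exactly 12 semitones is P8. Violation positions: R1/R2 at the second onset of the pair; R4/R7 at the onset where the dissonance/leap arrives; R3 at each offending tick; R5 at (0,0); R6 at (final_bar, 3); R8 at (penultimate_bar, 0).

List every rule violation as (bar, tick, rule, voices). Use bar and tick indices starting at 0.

(1, 0, R4, (0, 2))
(2, 0, R4, (0, 1))
(3, 0, R7, (1,))
(4, 0, R1, (1, 2))
(6, 0, R2, (1, 2))
(6, 0, R7, (2,))
(7, 0, R1, (1, 2))

bar 0: v0=F3 v1=F4 v2=C5 downbeat P5
bar 1: v0=A3 v1=E4 v2=G4 downbeat m7
bar 2: v0=F3 v1=B3 v2=C5 downbeat P5
bar 3: v0=A3 v1=F4 v2=C5 downbeat m3
bar 4: v0=C4 v1=A4 v2=E5 downbeat M3
bar 5: v0=D4 v1=A4 v2=F5 downbeat m3
bar 6: v0=G3 v1=E4 v2=B4 downbeat M3
bar 7: v0=F3 v1=F4 v2=C5 downbeat P5
  -> R4 @ bar 1 tick 0 v(0, 2): A3/G4 m7 untreated
  -> R4 @ bar 2 tick 0 v(0, 1): F3/B3 TT untreated
  -> R7 @ bar 3 tick 0 v(1,): B3->F4 leap 6st
  -> R1 @ bar 4 tick 0 v(1, 2): F4/C5 P5 -> A4/E5 P5 similar
  -> R2 @ bar 6 tick 0 v(1, 2): A4/F5 m6 -> E4/B4 P5 similar
  -> R7 @ bar 6 tick 0 v(2,): F5->B4 leap 6st
  -> R1 @ bar 7 tick 0 v(1, 2): E4/B4 P5 -> F4/C5 P5 similar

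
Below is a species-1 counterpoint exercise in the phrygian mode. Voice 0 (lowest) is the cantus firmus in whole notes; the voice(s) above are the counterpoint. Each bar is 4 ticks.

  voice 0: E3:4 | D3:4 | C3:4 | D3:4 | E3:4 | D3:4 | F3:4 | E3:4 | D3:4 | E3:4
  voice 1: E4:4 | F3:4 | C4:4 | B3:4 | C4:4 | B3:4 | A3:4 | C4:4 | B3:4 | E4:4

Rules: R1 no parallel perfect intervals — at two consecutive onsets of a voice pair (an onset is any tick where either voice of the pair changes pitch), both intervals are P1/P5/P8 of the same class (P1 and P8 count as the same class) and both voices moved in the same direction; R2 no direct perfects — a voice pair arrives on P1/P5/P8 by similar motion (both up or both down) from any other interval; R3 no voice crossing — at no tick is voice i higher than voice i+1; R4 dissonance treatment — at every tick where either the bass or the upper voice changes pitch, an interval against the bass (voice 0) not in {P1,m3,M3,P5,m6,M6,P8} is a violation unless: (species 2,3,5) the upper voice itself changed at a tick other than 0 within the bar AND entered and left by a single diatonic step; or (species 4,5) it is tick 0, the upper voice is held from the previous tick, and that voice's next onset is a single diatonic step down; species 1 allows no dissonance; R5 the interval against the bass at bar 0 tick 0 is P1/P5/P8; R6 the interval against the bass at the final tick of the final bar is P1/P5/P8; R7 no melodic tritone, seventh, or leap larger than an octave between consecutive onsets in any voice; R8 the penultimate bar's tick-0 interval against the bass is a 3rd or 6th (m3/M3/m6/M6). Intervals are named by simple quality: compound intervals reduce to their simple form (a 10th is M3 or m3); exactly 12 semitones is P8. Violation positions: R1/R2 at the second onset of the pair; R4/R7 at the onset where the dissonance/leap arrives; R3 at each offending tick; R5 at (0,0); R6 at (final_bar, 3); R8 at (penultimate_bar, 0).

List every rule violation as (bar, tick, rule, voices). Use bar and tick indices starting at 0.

(1, 0, R7, (1,))
(9, 0, R2, (0, 1))

bar 0: v0=E3 v1=E4 downbeat P8
bar 1: v0=D3 v1=F3 downbeat m3
bar 2: v0=C3 v1=C4 downbeat P8
bar 3: v0=D3 v1=B3 downbeat M6
bar 4: v0=E3 v1=C4 downbeat m6
bar 5: v0=D3 v1=B3 downbeat M6
bar 6: v0=F3 v1=A3 downbeat M3
bar 7: v0=E3 v1=C4 downbeat m6
bar 8: v0=D3 v1=B3 downbeat M6
bar 9: v0=E3 v1=E4 downbeat P8
  -> R7 @ bar 1 tick 0 v(1,): E4->F3 leap 11st
  -> R2 @ bar 9 tick 0 v(0, 1): D3/B3 M6 -> E3/E4 P8 similar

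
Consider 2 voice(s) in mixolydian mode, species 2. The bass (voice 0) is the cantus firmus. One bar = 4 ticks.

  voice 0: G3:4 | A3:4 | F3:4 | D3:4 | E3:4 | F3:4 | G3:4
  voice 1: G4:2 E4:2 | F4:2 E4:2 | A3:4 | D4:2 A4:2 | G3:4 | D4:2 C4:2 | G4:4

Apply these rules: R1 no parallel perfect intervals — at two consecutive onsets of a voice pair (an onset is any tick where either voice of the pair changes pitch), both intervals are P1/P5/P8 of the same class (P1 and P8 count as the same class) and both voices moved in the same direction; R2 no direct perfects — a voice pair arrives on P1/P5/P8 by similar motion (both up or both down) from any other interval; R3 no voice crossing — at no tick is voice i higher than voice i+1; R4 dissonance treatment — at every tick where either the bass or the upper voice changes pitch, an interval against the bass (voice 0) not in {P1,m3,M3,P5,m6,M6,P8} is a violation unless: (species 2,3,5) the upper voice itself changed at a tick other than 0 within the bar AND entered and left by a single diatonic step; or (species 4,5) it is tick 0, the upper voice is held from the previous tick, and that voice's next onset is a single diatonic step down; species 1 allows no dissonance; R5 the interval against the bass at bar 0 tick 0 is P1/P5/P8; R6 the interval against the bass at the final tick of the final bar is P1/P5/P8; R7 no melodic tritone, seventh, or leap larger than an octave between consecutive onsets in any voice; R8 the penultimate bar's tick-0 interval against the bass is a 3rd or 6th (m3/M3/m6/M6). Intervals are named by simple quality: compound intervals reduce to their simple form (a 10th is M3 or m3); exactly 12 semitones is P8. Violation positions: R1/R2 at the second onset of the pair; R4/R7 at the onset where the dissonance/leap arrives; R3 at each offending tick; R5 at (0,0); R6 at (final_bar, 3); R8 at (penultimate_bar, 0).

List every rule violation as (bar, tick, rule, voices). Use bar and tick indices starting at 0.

(4, 0, R7, (1,))
(6, 0, R2, (0, 1))

bar 0: v0=G3 v1=G4 downbeat P8
bar 1: v0=A3 v1=F4 downbeat m6
bar 2: v0=F3 v1=A3 downbeat M3
bar 3: v0=D3 v1=D4 downbeat P8
bar 4: v0=E3 v1=G3 downbeat m3
bar 5: v0=F3 v1=D4 downbeat M6
bar 6: v0=G3 v1=G4 downbeat P8
  -> R7 @ bar 4 tick 0 v(1,): A4->G3 leap 14st
  -> R2 @ bar 6 tick 0 v(0, 1): F3/C4 P5 -> G3/G4 P8 similar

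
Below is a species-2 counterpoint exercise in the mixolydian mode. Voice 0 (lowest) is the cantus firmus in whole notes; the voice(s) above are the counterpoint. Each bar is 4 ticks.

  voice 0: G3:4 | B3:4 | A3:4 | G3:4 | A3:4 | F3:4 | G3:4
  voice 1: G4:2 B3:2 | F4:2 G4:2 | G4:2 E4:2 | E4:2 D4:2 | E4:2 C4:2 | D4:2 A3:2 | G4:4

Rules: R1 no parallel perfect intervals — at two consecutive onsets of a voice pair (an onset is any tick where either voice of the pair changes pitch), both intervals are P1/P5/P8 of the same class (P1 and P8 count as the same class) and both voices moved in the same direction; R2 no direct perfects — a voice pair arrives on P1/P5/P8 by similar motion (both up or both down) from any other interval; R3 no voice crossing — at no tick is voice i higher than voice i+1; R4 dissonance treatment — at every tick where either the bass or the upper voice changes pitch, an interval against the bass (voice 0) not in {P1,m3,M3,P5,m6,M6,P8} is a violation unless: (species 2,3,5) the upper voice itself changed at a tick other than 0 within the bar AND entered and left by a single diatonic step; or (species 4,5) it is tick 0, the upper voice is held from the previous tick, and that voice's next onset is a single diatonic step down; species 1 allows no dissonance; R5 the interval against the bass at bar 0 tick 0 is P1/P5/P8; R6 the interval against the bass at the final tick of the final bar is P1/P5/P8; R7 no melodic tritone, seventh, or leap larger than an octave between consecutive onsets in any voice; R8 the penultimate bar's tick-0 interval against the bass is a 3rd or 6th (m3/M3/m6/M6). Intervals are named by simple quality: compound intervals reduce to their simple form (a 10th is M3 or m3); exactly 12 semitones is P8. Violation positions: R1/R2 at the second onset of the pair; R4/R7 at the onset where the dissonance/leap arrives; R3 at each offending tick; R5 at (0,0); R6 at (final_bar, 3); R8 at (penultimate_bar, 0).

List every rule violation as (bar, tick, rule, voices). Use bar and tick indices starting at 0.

bar 0: v0=G3 v1=G4 downbeat P8
bar 1: v0=B3 v1=F4 downbeat TT
bar 2: v0=A3 v1=G4 downbeat m7
bar 3: v0=G3 v1=E4 downbeat M6
bar 4: v0=A3 v1=E4 downbeat P5
bar 5: v0=F3 v1=D4 downbeat M6
bar 6: v0=G3 v1=G4 downbeat P8
  -> R4 @ bar 1 tick 0 v(0, 1): B3/F4 TT untreated
  -> R7 @ bar 1 tick 0 v(1,): B3->F4 leap 6st
  -> R4 @ bar 2 tick 0 v(0, 1): A3/G4 m7 untreated
  -> R1 @ bar 4 tick 0 v(0, 1): G3/D4 P5 -> A3/E4 P5 similar
  -> R2 @ bar 6 tick 0 v(0, 1): F3/A3 M3 -> G3/G4 P8 similar
  -> R7 @ bar 6 tick 0 v(1,): A3->G4 leap 10st

(1, 0, R4, (0, 1))
(1, 0, R7, (1,))
(2, 0, R4, (0, 1))
(4, 0, R1, (0, 1))
(6, 0, R2, (0, 1))
(6, 0, R7, (1,))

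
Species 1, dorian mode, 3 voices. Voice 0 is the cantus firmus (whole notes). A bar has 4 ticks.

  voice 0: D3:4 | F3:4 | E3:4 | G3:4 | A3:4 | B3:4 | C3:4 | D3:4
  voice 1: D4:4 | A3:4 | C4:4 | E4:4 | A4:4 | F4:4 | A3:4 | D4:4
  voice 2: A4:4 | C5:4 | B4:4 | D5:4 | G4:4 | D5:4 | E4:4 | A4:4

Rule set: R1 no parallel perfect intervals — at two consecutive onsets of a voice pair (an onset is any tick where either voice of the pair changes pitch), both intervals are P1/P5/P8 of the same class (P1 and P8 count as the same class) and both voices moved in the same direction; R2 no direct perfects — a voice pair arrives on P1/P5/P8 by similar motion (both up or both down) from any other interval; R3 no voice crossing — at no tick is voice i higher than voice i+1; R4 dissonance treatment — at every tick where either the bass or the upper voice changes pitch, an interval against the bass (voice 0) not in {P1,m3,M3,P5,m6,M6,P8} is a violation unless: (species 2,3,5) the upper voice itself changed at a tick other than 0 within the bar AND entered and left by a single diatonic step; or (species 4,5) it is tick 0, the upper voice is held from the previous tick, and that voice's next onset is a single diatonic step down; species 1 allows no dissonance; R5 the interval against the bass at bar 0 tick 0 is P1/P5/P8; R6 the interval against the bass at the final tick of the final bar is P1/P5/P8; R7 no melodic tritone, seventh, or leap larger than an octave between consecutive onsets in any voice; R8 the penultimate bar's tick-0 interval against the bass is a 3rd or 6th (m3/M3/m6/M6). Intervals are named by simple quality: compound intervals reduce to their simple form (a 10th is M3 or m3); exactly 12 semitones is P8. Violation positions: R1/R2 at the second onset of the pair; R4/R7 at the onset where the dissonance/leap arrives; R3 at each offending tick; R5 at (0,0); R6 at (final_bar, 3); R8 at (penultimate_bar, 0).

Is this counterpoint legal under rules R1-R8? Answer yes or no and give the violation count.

No (16 violations)

bar 0: v0=D3 v1=D4 v2=A4 (P5)
bar 1: v0=F3 v1=A3 v2=C5 (P5)
bar 2: v0=E3 v1=C4 v2=B4 (P5)
bar 3: v0=G3 v1=E4 v2=D5 (P5)
bar 4: v0=A3 v1=A4 v2=G4 (m7)
bar 5: v0=B3 v1=F4 v2=D5 (m3)
bar 6: v0=C3 v1=A3 v2=E4 (M3)
bar 7: v0=D3 v1=D4 v2=A4 (P5)
  R1 @ bar1.0: D3/A4 P5 -> F3/C5 P5 similar
  R1 @ bar2.0: F3/C5 P5 -> E3/B4 P5 similar
  R1 @ bar3.0: E3/B4 P5 -> G3/D5 P5 similar
  R2 @ bar4.0: G3/E4 M6 -> A3/A4 P8 similar
  R3 @ bar4.0: A4 above G4
  R4 @ bar4.0: A3/G4 m7 untreated
  R3 @ bar4.1: A4 above G4
  R3 @ bar4.2: A4 above G4
  R3 @ bar4.3: A4 above G4
  R4 @ bar5.0: B3/F4 TT untreated
  R2 @ bar6.0: F4/D5 M6 -> A3/E4 P5 similar
  R7 @ bar6.0: B3->C3 leap 11st
  R7 @ bar6.0: D5->E4 leap 10st
  R1 @ bar7.0: A3/E4 P5 -> D4/A4 P5 similar
  R2 @ bar7.0: C3/A3 M6 -> D3/D4 P8 similar
  R2 @ bar7.0: C3/E4 M3 -> D3/A4 P5 similar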